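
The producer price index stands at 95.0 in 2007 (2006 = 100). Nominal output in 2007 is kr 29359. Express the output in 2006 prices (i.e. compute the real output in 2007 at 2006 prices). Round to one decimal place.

30904.2

Real = Nominal ÷ (Index/100) = 29359 ÷ (95.0/100)
     = 29359 ÷ 0.950 = 30904.2105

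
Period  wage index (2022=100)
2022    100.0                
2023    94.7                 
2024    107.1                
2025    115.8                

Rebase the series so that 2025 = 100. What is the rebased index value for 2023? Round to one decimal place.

81.8

Rebased(2023) = 94.7 / 115.8 × 100 = 81.7789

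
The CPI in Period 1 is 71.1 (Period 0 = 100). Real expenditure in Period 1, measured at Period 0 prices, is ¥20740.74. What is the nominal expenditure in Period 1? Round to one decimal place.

14746.7

Nominal = Real × (Index/100) = 20740.74 × (71.1/100)
        = 20740.74 × 0.711 = 14746.6661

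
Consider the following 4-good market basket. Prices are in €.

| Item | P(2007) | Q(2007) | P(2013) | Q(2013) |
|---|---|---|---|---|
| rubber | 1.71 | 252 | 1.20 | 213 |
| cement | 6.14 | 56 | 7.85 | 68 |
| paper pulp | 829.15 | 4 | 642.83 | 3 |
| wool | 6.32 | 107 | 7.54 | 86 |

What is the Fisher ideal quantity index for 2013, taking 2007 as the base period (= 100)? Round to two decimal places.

80.83

Laspeyres component (base-period weights):
ΣP(2007)Q(2013) = 1.71×213 + 6.14×68 + 829.15×3 + 6.32×86 = 364.23 + 417.52 + 2487.45 + 543.52 = 3812.72
ΣP(2007)Q(2007) = 1.71×252 + 6.14×56 + 829.15×4 + 6.32×107 = 430.92 + 343.84 + 3316.6 + 676.24 = 4767.6
L = 3812.72 / 4767.6 × 100 = 79.9715
Paasche component (current-period weights):
ΣP(2013)Q(2013) = 1.20×213 + 7.85×68 + 642.83×3 + 7.54×86 = 255.6 + 533.8 + 1928.49 + 648.44 = 3366.33
ΣP(2013)Q(2007) = 1.20×252 + 7.85×56 + 642.83×4 + 7.54×107 = 302.4 + 439.6 + 2571.32 + 806.78 = 4120.1
P = 3366.33 / 4120.1 × 100 = 81.7051
Fisher = √(L × P) = √(79.9715 × 81.7051) = 80.8336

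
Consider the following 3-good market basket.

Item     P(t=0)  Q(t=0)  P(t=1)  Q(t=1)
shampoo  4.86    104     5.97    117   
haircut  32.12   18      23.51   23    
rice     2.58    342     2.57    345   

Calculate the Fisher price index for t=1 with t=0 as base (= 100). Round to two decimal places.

Laspeyres component (base-period weights):
ΣP(t=1)Q(t=0) = 5.97×104 + 23.51×18 + 2.57×342 = 620.88 + 423.18 + 878.94 = 1923
ΣP(t=0)Q(t=0) = 4.86×104 + 32.12×18 + 2.58×342 = 505.44 + 578.16 + 882.36 = 1965.96
L = 1923 / 1965.96 × 100 = 97.8148
Paasche component (current-period weights):
ΣP(t=1)Q(t=1) = 5.97×117 + 23.51×23 + 2.57×345 = 698.49 + 540.73 + 886.65 = 2125.87
ΣP(t=0)Q(t=1) = 4.86×117 + 32.12×23 + 2.58×345 = 568.62 + 738.76 + 890.1 = 2197.48
P = 2125.87 / 2197.48 × 100 = 96.7413
Fisher = √(L × P) = √(97.8148 × 96.7413) = 97.2766

97.28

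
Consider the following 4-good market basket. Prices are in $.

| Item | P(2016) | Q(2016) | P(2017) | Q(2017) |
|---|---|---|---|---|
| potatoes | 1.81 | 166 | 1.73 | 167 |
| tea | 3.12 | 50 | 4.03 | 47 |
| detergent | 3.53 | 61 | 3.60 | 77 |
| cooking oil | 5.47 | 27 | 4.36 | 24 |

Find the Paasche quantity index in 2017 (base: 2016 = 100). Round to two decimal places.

104.14

Paasche quantity index uses current-period prices as weights.
ΣP(2017)·Q(2017) = 1.73×167 + 4.03×47 + 3.60×77 + 4.36×24 = 288.91 + 189.41 + 277.2 + 104.64 = 860.16
ΣP(2017)·Q(2016) = 1.73×166 + 4.03×50 + 3.60×61 + 4.36×27 = 287.18 + 201.5 + 219.6 + 117.72 = 826
Index = 860.16 / 826 × 100 = 104.1356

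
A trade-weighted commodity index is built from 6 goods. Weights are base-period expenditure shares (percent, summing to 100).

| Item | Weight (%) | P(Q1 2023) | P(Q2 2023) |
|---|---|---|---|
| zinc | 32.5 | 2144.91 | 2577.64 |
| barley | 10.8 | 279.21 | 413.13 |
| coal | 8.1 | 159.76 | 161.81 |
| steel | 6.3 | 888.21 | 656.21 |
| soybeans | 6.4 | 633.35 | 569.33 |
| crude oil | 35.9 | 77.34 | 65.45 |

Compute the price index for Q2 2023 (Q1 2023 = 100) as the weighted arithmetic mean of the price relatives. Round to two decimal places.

zinc: 32.5 × (2577.64/2144.91) = 32.5 × 1.201747 = 39.0568
barley: 10.8 × (413.13/279.21) = 10.8 × 1.479639 = 15.9801
coal: 8.1 × (161.81/159.76) = 8.1 × 1.012832 = 8.2039
steel: 6.3 × (656.21/888.21) = 6.3 × 0.738801 = 4.6544
soybeans: 6.4 × (569.33/633.35) = 6.4 × 0.898918 = 5.7531
crude oil: 35.9 × (65.45/77.34) = 35.9 × 0.846263 = 30.3809
Index = Σ wᵢ·(p₁ᵢ/p₀ᵢ) = 39.0568 + 15.9801 + 8.2039 + 4.6544 + 5.7531 + 30.3809 = 104.0292

104.03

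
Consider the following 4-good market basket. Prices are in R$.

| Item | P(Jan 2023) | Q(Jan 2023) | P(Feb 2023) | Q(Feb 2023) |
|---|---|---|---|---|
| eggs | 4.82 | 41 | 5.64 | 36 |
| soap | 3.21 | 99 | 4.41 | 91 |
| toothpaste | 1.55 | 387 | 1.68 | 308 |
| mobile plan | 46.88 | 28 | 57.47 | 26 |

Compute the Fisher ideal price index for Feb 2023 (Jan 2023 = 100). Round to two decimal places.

Laspeyres component (base-period weights):
ΣP(Feb 2023)Q(Jan 2023) = 5.64×41 + 4.41×99 + 1.68×387 + 57.47×28 = 231.24 + 436.59 + 650.16 + 1609.16 = 2927.15
ΣP(Jan 2023)Q(Jan 2023) = 4.82×41 + 3.21×99 + 1.55×387 + 46.88×28 = 197.62 + 317.79 + 599.85 + 1312.64 = 2427.9
L = 2927.15 / 2427.9 × 100 = 120.5630
Paasche component (current-period weights):
ΣP(Feb 2023)Q(Feb 2023) = 5.64×36 + 4.41×91 + 1.68×308 + 57.47×26 = 203.04 + 401.31 + 517.44 + 1494.22 = 2616.01
ΣP(Jan 2023)Q(Feb 2023) = 4.82×36 + 3.21×91 + 1.55×308 + 46.88×26 = 173.52 + 292.11 + 477.4 + 1218.88 = 2161.91
P = 2616.01 / 2161.91 × 100 = 121.0046
Fisher = √(L × P) = √(120.5630 × 121.0046) = 120.7836

120.78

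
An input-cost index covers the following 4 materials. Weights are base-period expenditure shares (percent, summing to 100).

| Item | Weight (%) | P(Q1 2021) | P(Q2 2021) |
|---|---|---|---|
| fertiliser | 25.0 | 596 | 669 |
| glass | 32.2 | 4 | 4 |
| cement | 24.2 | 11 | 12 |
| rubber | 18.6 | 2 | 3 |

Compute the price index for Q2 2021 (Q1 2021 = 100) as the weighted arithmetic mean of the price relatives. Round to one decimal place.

114.6

fertiliser: 25.0 × (669/596) = 25.0 × 1.122483 = 28.0621
glass: 32.2 × (4/4) = 32.2 × 1.000000 = 32.2000
cement: 24.2 × (12/11) = 24.2 × 1.090909 = 26.4000
rubber: 18.6 × (3/2) = 18.6 × 1.500000 = 27.9000
Index = Σ wᵢ·(p₁ᵢ/p₀ᵢ) = 28.0621 + 32.2000 + 26.4000 + 27.9000 = 114.5621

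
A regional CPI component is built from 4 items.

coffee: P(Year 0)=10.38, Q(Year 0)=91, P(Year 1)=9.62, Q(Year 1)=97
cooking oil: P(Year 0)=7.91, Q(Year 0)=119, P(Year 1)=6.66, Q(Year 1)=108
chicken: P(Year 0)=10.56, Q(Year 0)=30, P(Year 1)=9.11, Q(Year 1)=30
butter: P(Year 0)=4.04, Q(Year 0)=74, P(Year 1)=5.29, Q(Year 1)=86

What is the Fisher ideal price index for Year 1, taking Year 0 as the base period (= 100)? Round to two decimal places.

93.76

Laspeyres component (base-period weights):
ΣP(Year 1)Q(Year 0) = 9.62×91 + 6.66×119 + 9.11×30 + 5.29×74 = 875.42 + 792.54 + 273.3 + 391.46 = 2332.72
ΣP(Year 0)Q(Year 0) = 10.38×91 + 7.91×119 + 10.56×30 + 4.04×74 = 944.58 + 941.29 + 316.8 + 298.96 = 2501.63
L = 2332.72 / 2501.63 × 100 = 93.2480
Paasche component (current-period weights):
ΣP(Year 1)Q(Year 1) = 9.62×97 + 6.66×108 + 9.11×30 + 5.29×86 = 933.14 + 719.28 + 273.3 + 454.94 = 2380.66
ΣP(Year 0)Q(Year 1) = 10.38×97 + 7.91×108 + 10.56×30 + 4.04×86 = 1006.86 + 854.28 + 316.8 + 347.44 = 2525.38
P = 2380.66 / 2525.38 × 100 = 94.2694
Fisher = √(L × P) = √(93.2480 × 94.2694) = 93.7573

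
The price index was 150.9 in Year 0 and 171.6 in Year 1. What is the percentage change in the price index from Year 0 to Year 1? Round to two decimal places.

13.72%

Change = (171.6 − 150.9) / 150.9 × 100
       = 20.7 / 150.9 × 100 = 13.7177%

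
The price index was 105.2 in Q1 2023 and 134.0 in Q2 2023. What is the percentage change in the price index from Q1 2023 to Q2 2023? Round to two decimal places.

27.38%

Change = (134.0 − 105.2) / 105.2 × 100
       = 28.8 / 105.2 × 100 = 27.3764%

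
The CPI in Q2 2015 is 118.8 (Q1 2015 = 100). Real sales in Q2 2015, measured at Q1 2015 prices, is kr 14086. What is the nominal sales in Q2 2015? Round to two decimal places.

Nominal = Real × (Index/100) = 14086 × (118.8/100)
        = 14086 × 1.188 = 16734.1680

16734.17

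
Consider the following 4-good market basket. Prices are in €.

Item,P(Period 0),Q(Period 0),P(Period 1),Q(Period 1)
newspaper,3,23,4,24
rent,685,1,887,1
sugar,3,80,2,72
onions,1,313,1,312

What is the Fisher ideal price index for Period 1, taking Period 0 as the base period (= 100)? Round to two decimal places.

111.54

Laspeyres component (base-period weights):
ΣP(Period 1)Q(Period 0) = 4×23 + 887×1 + 2×80 + 1×313 = 92 + 887 + 160 + 313 = 1452
ΣP(Period 0)Q(Period 0) = 3×23 + 685×1 + 3×80 + 1×313 = 69 + 685 + 240 + 313 = 1307
L = 1452 / 1307 × 100 = 111.0941
Paasche component (current-period weights):
ΣP(Period 1)Q(Period 1) = 4×24 + 887×1 + 2×72 + 1×312 = 96 + 887 + 144 + 312 = 1439
ΣP(Period 0)Q(Period 1) = 3×24 + 685×1 + 3×72 + 1×312 = 72 + 685 + 216 + 312 = 1285
P = 1439 / 1285 × 100 = 111.9844
Fisher = √(L × P) = √(111.0941 × 111.9844) = 111.5384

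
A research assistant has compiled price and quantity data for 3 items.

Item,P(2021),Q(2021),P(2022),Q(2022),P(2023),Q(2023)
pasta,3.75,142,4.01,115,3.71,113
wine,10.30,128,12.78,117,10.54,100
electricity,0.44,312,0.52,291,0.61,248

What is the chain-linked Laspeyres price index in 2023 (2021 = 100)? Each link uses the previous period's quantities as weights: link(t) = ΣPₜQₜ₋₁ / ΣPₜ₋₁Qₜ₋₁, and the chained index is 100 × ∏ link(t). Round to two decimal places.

Link 2021→2022:
ΣP(2022)Q(2021) = 4.01×142 + 12.78×128 + 0.52×312 = 569.42 + 1635.84 + 162.24 = 2367.5
ΣP(2021)Q(2021) = 3.75×142 + 10.30×128 + 0.44×312 = 532.5 + 1318.4 + 137.28 = 1988.18
link = 2367.5/1988.18 = 1.190788
Link 2022→2023:
ΣP(2023)Q(2022) = 3.71×115 + 10.54×117 + 0.61×291 = 426.65 + 1233.18 + 177.51 = 1837.34
ΣP(2022)Q(2022) = 4.01×115 + 12.78×117 + 0.52×291 = 461.15 + 1495.26 + 151.32 = 2107.73
link = 1837.34/2107.73 = 0.871715
Chained index = 100 × 1.190788 × 0.871715 = 103.8027

103.80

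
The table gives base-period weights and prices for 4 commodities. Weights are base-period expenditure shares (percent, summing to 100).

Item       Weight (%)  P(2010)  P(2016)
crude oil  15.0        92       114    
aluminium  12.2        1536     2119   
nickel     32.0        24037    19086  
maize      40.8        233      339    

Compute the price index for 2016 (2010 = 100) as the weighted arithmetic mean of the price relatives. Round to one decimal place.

crude oil: 15.0 × (114/92) = 15.0 × 1.239130 = 18.5870
aluminium: 12.2 × (2119/1536) = 12.2 × 1.379557 = 16.8306
nickel: 32.0 × (19086/24037) = 32.0 × 0.794026 = 25.4088
maize: 40.8 × (339/233) = 40.8 × 1.454936 = 59.3614
Index = Σ wᵢ·(p₁ᵢ/p₀ᵢ) = 18.5870 + 16.8306 + 25.4088 + 59.3614 = 120.1878

120.2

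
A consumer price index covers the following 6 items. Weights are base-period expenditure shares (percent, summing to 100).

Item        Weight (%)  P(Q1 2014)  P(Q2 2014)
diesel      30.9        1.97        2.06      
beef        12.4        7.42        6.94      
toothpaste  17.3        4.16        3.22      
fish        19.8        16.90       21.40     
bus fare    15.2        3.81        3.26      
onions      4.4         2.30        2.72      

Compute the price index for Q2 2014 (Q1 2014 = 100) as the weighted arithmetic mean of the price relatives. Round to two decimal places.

diesel: 30.9 × (2.06/1.97) = 30.9 × 1.045685 = 32.3117
beef: 12.4 × (6.94/7.42) = 12.4 × 0.935310 = 11.5978
toothpaste: 17.3 × (3.22/4.16) = 17.3 × 0.774038 = 13.3909
fish: 19.8 × (21.40/16.90) = 19.8 × 1.266272 = 25.0722
bus fare: 15.2 × (3.26/3.81) = 15.2 × 0.855643 = 13.0058
onions: 4.4 × (2.72/2.30) = 4.4 × 1.182609 = 5.2035
Index = Σ wᵢ·(p₁ᵢ/p₀ᵢ) = 32.3117 + 11.5978 + 13.3909 + 25.0722 + 13.0058 + 5.2035 = 100.5818

100.58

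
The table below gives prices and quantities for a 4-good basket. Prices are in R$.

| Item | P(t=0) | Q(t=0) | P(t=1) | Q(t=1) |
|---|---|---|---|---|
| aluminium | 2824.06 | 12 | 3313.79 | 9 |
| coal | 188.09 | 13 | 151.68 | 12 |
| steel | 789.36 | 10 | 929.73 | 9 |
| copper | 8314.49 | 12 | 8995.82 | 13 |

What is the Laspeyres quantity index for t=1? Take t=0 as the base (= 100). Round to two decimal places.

99.21

Laspeyres quantity index uses base-period prices as weights.
ΣP(t=0)·Q(t=1) = 2824.06×9 + 188.09×12 + 789.36×9 + 8314.49×13 = 25416.54 + 2257.08 + 7104.24 + 108088.37 = 142866.23
ΣP(t=0)·Q(t=0) = 2824.06×12 + 188.09×13 + 789.36×10 + 8314.49×12 = 33888.72 + 2445.17 + 7893.6 + 99773.88 = 144001.37
Index = 142866.23 / 144001.37 × 100 = 99.2117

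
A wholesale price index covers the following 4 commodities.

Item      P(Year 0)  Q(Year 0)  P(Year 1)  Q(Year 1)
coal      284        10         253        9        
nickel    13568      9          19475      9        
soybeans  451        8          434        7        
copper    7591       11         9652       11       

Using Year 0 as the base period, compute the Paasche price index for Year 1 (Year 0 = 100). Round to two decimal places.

135.70

Paasche price index uses current-period quantities as weights.
ΣP(Year 1)·Q(Year 1) = 253×9 + 19475×9 + 434×7 + 9652×11 = 2277 + 175275 + 3038 + 106172 = 286762
ΣP(Year 0)·Q(Year 1) = 284×9 + 13568×9 + 451×7 + 7591×11 = 2556 + 122112 + 3157 + 83501 = 211326
Index = 286762 / 211326 × 100 = 135.6965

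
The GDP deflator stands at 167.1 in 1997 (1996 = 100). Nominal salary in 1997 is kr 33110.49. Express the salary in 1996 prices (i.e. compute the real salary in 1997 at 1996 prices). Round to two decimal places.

19814.78

Real = Nominal ÷ (Index/100) = 33110.49 ÷ (167.1/100)
     = 33110.49 ÷ 1.671 = 19814.7756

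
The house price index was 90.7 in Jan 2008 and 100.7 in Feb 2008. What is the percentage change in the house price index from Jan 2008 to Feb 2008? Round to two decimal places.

Change = (100.7 − 90.7) / 90.7 × 100
       = 10.0 / 90.7 × 100 = 11.0254%

11.03%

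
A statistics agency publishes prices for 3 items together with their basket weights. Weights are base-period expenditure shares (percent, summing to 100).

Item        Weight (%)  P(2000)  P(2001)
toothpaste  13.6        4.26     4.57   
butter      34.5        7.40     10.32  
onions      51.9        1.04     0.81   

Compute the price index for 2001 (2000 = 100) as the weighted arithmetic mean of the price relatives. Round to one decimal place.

103.1

toothpaste: 13.6 × (4.57/4.26) = 13.6 × 1.072770 = 14.5897
butter: 34.5 × (10.32/7.40) = 34.5 × 1.394595 = 48.1135
onions: 51.9 × (0.81/1.04) = 51.9 × 0.778846 = 40.4221
Index = Σ wᵢ·(p₁ᵢ/p₀ᵢ) = 14.5897 + 48.1135 + 40.4221 = 103.1253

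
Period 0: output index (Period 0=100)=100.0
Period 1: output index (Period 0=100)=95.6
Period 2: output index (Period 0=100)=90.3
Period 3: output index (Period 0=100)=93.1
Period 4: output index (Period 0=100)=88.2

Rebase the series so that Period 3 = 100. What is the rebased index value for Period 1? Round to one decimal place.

Rebased(Period 1) = 95.6 / 93.1 × 100 = 102.6853

102.7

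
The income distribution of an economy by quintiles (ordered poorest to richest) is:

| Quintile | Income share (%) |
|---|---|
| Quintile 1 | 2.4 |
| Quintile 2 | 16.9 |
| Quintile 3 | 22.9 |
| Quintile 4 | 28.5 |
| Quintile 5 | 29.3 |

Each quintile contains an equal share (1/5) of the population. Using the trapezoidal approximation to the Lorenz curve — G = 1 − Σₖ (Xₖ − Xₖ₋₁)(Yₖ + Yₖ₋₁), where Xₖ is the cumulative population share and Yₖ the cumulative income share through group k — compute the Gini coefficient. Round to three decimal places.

0.262

Cumulative income shares Yₖ: 0.0240, 0.1930, 0.4220, 0.7070, 1.0000
Σ (Xₖ−Xₖ₋₁)(Yₖ+Yₖ₋₁) = (1/5)(0.0240+0.0000) + (1/5)(0.1930+0.0240) + (1/5)(0.4220+0.1930) + (1/5)(0.7070+0.4220) + (1/5)(1.0000+0.7070)
  = 0.0048 + 0.0434 + 0.1230 + 0.2258 + 0.3414 = 0.7384
G = 1 − 0.7384 = 0.2616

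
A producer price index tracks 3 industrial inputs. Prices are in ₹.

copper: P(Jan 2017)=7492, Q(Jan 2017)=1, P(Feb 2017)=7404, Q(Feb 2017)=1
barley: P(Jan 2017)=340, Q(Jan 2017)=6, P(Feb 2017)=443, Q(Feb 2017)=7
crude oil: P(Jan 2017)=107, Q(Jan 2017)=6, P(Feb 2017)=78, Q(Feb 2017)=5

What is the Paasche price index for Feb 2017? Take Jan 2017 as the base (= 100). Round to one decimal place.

Paasche price index uses current-period quantities as weights.
ΣP(Feb 2017)·Q(Feb 2017) = 7404×1 + 443×7 + 78×5 = 7404 + 3101 + 390 = 10895
ΣP(Jan 2017)·Q(Feb 2017) = 7492×1 + 340×7 + 107×5 = 7492 + 2380 + 535 = 10407
Index = 10895 / 10407 × 100 = 104.6892

104.7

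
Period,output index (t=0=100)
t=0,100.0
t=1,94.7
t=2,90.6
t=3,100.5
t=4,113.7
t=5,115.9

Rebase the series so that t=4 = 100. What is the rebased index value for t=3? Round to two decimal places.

Rebased(t=3) = 100.5 / 113.7 × 100 = 88.3905

88.39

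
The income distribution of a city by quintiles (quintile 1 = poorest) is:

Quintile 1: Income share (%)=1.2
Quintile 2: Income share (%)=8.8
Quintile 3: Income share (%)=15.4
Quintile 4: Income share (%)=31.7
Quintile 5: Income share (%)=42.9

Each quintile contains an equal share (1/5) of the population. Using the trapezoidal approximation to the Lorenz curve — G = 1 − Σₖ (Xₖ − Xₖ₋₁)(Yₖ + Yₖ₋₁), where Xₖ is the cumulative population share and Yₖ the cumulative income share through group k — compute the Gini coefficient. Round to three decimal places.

0.425

Cumulative income shares Yₖ: 0.0120, 0.1000, 0.2540, 0.5710, 1.0000
Σ (Xₖ−Xₖ₋₁)(Yₖ+Yₖ₋₁) = (1/5)(0.0120+0.0000) + (1/5)(0.1000+0.0120) + (1/5)(0.2540+0.1000) + (1/5)(0.5710+0.2540) + (1/5)(1.0000+0.5710)
  = 0.0024 + 0.0224 + 0.0708 + 0.1650 + 0.3142 = 0.5748
G = 1 − 0.5748 = 0.4252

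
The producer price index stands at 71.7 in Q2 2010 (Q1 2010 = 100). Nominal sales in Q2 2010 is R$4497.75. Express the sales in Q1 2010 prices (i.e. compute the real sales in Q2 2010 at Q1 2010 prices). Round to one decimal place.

6273.0

Real = Nominal ÷ (Index/100) = 4497.75 ÷ (71.7/100)
     = 4497.75 ÷ 0.717 = 6273.0126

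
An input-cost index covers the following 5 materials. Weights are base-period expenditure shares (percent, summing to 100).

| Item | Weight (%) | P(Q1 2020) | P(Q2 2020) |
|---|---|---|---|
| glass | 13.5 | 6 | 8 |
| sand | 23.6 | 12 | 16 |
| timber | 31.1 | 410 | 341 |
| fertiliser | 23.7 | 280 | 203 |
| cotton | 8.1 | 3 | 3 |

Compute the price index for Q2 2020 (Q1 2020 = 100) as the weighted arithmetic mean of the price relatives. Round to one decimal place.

100.6

glass: 13.5 × (8/6) = 13.5 × 1.333333 = 18.0000
sand: 23.6 × (16/12) = 23.6 × 1.333333 = 31.4667
timber: 31.1 × (341/410) = 31.1 × 0.831707 = 25.8661
fertiliser: 23.7 × (203/280) = 23.7 × 0.725000 = 17.1825
cotton: 8.1 × (3/3) = 8.1 × 1.000000 = 8.1000
Index = Σ wᵢ·(p₁ᵢ/p₀ᵢ) = 18.0000 + 31.4667 + 25.8661 + 17.1825 + 8.1000 = 100.6153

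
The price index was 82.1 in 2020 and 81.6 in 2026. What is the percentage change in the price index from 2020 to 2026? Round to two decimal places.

Change = (81.6 − 82.1) / 82.1 × 100
       = -0.5 / 82.1 × 100 = -0.6090%

-0.61%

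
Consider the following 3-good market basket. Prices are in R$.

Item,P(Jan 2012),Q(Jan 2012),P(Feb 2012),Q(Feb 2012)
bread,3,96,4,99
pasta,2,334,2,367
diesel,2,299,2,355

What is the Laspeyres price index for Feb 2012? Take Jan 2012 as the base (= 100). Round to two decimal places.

Laspeyres price index uses base-period quantities as weights.
ΣP(Feb 2012)·Q(Jan 2012) = 4×96 + 2×334 + 2×299 = 384 + 668 + 598 = 1650
ΣP(Jan 2012)·Q(Jan 2012) = 3×96 + 2×334 + 2×299 = 288 + 668 + 598 = 1554
Index = 1650 / 1554 × 100 = 106.1776

106.18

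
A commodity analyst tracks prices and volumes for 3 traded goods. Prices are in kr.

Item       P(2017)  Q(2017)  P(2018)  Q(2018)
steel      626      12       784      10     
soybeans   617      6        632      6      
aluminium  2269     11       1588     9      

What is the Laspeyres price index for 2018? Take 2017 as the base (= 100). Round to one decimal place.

84.8

Laspeyres price index uses base-period quantities as weights.
ΣP(2018)·Q(2017) = 784×12 + 632×6 + 1588×11 = 9408 + 3792 + 17468 = 30668
ΣP(2017)·Q(2017) = 626×12 + 617×6 + 2269×11 = 7512 + 3702 + 24959 = 36173
Index = 30668 / 36173 × 100 = 84.7815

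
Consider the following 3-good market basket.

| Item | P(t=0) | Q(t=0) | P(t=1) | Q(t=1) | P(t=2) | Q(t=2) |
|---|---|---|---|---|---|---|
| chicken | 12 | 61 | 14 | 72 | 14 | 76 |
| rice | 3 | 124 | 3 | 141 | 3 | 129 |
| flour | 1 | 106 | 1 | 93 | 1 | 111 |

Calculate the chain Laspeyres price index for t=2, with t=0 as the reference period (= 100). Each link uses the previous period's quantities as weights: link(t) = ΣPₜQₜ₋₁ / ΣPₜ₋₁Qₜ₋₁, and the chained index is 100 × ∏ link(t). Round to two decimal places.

110.08

Link t=0→t=1:
ΣP(t=1)Q(t=0) = 14×61 + 3×124 + 1×106 = 854 + 372 + 106 = 1332
ΣP(t=0)Q(t=0) = 12×61 + 3×124 + 1×106 = 732 + 372 + 106 = 1210
link = 1332/1210 = 1.100826
Link t=1→t=2:
ΣP(t=2)Q(t=1) = 14×72 + 3×141 + 1×93 = 1008 + 423 + 93 = 1524
ΣP(t=1)Q(t=1) = 14×72 + 3×141 + 1×93 = 1008 + 423 + 93 = 1524
link = 1524/1524 = 1.000000
Chained index = 100 × 1.100826 × 1.000000 = 110.0826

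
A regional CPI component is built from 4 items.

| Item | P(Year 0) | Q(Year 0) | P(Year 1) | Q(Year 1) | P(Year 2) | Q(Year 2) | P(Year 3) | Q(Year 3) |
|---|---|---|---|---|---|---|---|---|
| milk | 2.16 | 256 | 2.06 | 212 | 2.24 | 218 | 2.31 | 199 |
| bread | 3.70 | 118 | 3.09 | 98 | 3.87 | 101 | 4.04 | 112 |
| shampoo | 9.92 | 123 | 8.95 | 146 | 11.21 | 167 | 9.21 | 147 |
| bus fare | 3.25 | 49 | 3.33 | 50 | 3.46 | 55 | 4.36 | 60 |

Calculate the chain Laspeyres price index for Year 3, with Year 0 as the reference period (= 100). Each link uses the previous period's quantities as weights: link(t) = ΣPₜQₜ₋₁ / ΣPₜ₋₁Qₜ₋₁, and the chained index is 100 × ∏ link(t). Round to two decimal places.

100.17

Link Year 0→Year 1:
ΣP(Year 1)Q(Year 0) = 2.06×256 + 3.09×118 + 8.95×123 + 3.33×49 = 527.36 + 364.62 + 1100.85 + 163.17 = 2156
ΣP(Year 0)Q(Year 0) = 2.16×256 + 3.70×118 + 9.92×123 + 3.25×49 = 552.96 + 436.6 + 1220.16 + 159.25 = 2368.97
link = 2156/2368.97 = 0.910100
Link Year 1→Year 2:
ΣP(Year 2)Q(Year 1) = 2.24×212 + 3.87×98 + 11.21×146 + 3.46×50 = 474.88 + 379.26 + 1636.66 + 173 = 2663.8
ΣP(Year 1)Q(Year 1) = 2.06×212 + 3.09×98 + 8.95×146 + 3.33×50 = 436.72 + 302.82 + 1306.7 + 166.5 = 2212.74
link = 2663.8/2212.74 = 1.203847
Link Year 2→Year 3:
ΣP(Year 3)Q(Year 2) = 2.31×218 + 4.04×101 + 9.21×167 + 4.36×55 = 503.58 + 408.04 + 1538.07 + 239.8 = 2689.49
ΣP(Year 2)Q(Year 2) = 2.24×218 + 3.87×101 + 11.21×167 + 3.46×55 = 488.32 + 390.87 + 1872.07 + 190.3 = 2941.56
link = 2689.49/2941.56 = 0.914307
Chained index = 100 × 0.910100 × 1.203847 × 0.914307 = 100.1735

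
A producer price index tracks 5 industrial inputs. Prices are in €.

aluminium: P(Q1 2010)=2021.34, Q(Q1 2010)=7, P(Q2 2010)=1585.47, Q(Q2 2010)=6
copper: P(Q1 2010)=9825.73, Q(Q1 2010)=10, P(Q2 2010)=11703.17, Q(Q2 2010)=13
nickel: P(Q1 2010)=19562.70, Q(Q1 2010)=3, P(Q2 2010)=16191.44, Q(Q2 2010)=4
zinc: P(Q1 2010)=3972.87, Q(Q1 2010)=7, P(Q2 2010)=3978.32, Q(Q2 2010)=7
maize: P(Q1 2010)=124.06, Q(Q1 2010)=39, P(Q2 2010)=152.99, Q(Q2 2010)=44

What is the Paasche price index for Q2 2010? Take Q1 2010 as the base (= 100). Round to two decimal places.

103.83

Paasche price index uses current-period quantities as weights.
ΣP(Q2 2010)·Q(Q2 2010) = 1585.47×6 + 11703.17×13 + 16191.44×4 + 3978.32×7 + 152.99×44 = 9512.82 + 152141.21 + 64765.76 + 27848.24 + 6731.56 = 260999.59
ΣP(Q1 2010)·Q(Q2 2010) = 2021.34×6 + 9825.73×13 + 19562.70×4 + 3972.87×7 + 124.06×44 = 12128.04 + 127734.49 + 78250.8 + 27810.09 + 5458.64 = 251382.06
Index = 260999.59 / 251382.06 × 100 = 103.8259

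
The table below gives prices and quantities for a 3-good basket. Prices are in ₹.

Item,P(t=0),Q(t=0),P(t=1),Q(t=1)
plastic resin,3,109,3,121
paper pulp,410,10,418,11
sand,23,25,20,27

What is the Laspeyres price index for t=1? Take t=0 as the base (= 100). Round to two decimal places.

Laspeyres price index uses base-period quantities as weights.
ΣP(t=1)·Q(t=0) = 3×109 + 418×10 + 20×25 = 327 + 4180 + 500 = 5007
ΣP(t=0)·Q(t=0) = 3×109 + 410×10 + 23×25 = 327 + 4100 + 575 = 5002
Index = 5007 / 5002 × 100 = 100.1000

100.10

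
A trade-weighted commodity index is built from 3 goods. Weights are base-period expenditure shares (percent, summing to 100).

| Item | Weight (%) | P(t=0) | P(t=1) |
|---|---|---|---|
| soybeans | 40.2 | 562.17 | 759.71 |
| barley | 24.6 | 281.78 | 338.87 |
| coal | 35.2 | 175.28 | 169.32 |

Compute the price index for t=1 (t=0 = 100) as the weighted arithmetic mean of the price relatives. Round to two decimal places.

soybeans: 40.2 × (759.71/562.17) = 40.2 × 1.351388 = 54.3258
barley: 24.6 × (338.87/281.78) = 24.6 × 1.202605 = 29.5841
coal: 35.2 × (169.32/175.28) = 35.2 × 0.965997 = 34.0031
Index = Σ wᵢ·(p₁ᵢ/p₀ᵢ) = 54.3258 + 29.5841 + 34.0031 = 117.9130

117.91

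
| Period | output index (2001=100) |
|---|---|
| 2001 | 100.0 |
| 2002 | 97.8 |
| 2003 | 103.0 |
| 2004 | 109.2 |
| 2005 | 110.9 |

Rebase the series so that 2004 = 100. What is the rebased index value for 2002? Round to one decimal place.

Rebased(2002) = 97.8 / 109.2 × 100 = 89.5604

89.6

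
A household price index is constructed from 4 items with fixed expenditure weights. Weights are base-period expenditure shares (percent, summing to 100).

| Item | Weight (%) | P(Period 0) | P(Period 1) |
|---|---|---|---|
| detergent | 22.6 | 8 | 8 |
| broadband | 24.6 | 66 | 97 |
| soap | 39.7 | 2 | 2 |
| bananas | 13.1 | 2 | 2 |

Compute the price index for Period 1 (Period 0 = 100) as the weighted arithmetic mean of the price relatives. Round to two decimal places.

111.55

detergent: 22.6 × (8/8) = 22.6 × 1.000000 = 22.6000
broadband: 24.6 × (97/66) = 24.6 × 1.469697 = 36.1545
soap: 39.7 × (2/2) = 39.7 × 1.000000 = 39.7000
bananas: 13.1 × (2/2) = 13.1 × 1.000000 = 13.1000
Index = Σ wᵢ·(p₁ᵢ/p₀ᵢ) = 22.6000 + 36.1545 + 39.7000 + 13.1000 = 111.5545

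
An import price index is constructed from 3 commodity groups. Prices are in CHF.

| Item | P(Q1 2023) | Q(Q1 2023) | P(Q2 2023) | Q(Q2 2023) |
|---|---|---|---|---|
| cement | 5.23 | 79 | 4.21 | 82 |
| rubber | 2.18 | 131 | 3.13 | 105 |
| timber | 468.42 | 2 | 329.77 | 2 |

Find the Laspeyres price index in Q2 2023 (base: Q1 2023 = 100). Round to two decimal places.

85.73

Laspeyres price index uses base-period quantities as weights.
ΣP(Q2 2023)·Q(Q1 2023) = 4.21×79 + 3.13×131 + 329.77×2 = 332.59 + 410.03 + 659.54 = 1402.16
ΣP(Q1 2023)·Q(Q1 2023) = 5.23×79 + 2.18×131 + 468.42×2 = 413.17 + 285.58 + 936.84 = 1635.59
Index = 1402.16 / 1635.59 × 100 = 85.7281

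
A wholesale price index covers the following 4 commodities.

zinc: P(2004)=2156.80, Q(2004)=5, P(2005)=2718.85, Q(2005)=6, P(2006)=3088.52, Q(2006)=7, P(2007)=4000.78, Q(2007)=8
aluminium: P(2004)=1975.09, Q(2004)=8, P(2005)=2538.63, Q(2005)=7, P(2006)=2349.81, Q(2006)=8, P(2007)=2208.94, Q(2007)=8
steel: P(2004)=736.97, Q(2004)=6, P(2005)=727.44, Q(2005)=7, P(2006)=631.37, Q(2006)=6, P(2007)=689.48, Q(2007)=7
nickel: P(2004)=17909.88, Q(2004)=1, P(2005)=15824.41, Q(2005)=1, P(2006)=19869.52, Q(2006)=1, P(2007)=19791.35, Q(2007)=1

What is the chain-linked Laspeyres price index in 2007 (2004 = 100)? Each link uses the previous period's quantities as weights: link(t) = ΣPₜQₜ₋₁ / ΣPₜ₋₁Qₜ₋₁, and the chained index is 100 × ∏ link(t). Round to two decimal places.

Link 2004→2005:
ΣP(2005)Q(2004) = 2718.85×5 + 2538.63×8 + 727.44×6 + 15824.41×1 = 13594.25 + 20309.04 + 4364.64 + 15824.41 = 54092.34
ΣP(2004)Q(2004) = 2156.80×5 + 1975.09×8 + 736.97×6 + 17909.88×1 = 10784 + 15800.72 + 4421.82 + 17909.88 = 48916.42
link = 54092.34/48916.42 = 1.105812
Link 2005→2006:
ΣP(2006)Q(2005) = 3088.52×6 + 2349.81×7 + 631.37×7 + 19869.52×1 = 18531.12 + 16448.67 + 4419.59 + 19869.52 = 59268.9
ΣP(2005)Q(2005) = 2718.85×6 + 2538.63×7 + 727.44×7 + 15824.41×1 = 16313.1 + 17770.41 + 5092.08 + 15824.41 = 55000
link = 59268.9/55000 = 1.077616
Link 2006→2007:
ΣP(2007)Q(2006) = 4000.78×7 + 2208.94×8 + 689.48×6 + 19791.35×1 = 28005.46 + 17671.52 + 4136.88 + 19791.35 = 69605.21
ΣP(2006)Q(2006) = 3088.52×7 + 2349.81×8 + 631.37×6 + 19869.52×1 = 21619.64 + 18798.48 + 3788.22 + 19869.52 = 64075.86
link = 69605.21/64075.86 = 1.086294
Chained index = 100 × 1.105812 × 1.077616 × 1.086294 = 129.4472

129.45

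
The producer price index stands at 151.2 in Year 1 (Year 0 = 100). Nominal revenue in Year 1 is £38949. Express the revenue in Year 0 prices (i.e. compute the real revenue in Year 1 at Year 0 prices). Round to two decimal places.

25759.92

Real = Nominal ÷ (Index/100) = 38949 ÷ (151.2/100)
     = 38949 ÷ 1.512 = 25759.9206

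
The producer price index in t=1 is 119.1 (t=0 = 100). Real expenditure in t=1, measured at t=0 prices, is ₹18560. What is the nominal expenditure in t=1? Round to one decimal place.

Nominal = Real × (Index/100) = 18560 × (119.1/100)
        = 18560 × 1.191 = 22104.9600

22105.0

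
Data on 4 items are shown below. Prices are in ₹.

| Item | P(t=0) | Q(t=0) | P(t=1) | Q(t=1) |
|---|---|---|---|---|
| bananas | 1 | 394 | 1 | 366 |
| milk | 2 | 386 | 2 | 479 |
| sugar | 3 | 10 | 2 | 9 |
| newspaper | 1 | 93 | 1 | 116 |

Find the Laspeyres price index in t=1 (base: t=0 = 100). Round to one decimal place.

Laspeyres price index uses base-period quantities as weights.
ΣP(t=1)·Q(t=0) = 1×394 + 2×386 + 2×10 + 1×93 = 394 + 772 + 20 + 93 = 1279
ΣP(t=0)·Q(t=0) = 1×394 + 2×386 + 3×10 + 1×93 = 394 + 772 + 30 + 93 = 1289
Index = 1279 / 1289 × 100 = 99.2242

99.2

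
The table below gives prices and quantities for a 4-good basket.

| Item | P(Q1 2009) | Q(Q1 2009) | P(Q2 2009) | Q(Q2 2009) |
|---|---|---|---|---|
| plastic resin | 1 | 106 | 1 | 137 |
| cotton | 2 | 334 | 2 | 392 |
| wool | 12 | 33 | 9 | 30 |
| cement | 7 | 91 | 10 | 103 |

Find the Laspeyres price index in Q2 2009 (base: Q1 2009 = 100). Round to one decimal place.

109.6

Laspeyres price index uses base-period quantities as weights.
ΣP(Q2 2009)·Q(Q1 2009) = 1×106 + 2×334 + 9×33 + 10×91 = 106 + 668 + 297 + 910 = 1981
ΣP(Q1 2009)·Q(Q1 2009) = 1×106 + 2×334 + 12×33 + 7×91 = 106 + 668 + 396 + 637 = 1807
Index = 1981 / 1807 × 100 = 109.6292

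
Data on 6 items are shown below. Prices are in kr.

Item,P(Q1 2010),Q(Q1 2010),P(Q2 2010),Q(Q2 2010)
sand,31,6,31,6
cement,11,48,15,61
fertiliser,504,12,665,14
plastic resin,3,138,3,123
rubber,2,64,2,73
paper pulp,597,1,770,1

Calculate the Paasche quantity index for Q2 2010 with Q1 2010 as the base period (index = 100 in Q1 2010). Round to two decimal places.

Paasche quantity index uses current-period prices as weights.
ΣP(Q2 2010)·Q(Q2 2010) = 31×6 + 15×61 + 665×14 + 3×123 + 2×73 + 770×1 = 186 + 915 + 9310 + 369 + 146 + 770 = 11696
ΣP(Q2 2010)·Q(Q1 2010) = 31×6 + 15×48 + 665×12 + 3×138 + 2×64 + 770×1 = 186 + 720 + 7980 + 414 + 128 + 770 = 10198
Index = 11696 / 10198 × 100 = 114.6892

114.69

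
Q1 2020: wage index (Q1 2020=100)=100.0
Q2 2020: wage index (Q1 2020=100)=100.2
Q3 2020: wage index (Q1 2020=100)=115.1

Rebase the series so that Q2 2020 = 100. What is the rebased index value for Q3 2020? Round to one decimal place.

Rebased(Q3 2020) = 115.1 / 100.2 × 100 = 114.8703

114.9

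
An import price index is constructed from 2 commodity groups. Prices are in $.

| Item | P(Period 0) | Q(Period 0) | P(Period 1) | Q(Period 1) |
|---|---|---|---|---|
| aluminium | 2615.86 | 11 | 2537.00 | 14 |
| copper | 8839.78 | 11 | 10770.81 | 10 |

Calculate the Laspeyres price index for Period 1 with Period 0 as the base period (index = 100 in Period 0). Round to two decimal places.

116.17

Laspeyres price index uses base-period quantities as weights.
ΣP(Period 1)·Q(Period 0) = 2537.00×11 + 10770.81×11 = 27907 + 118478.91 = 146385.91
ΣP(Period 0)·Q(Period 0) = 2615.86×11 + 8839.78×11 = 28774.46 + 97237.58 = 126012.04
Index = 146385.91 / 126012.04 × 100 = 116.1682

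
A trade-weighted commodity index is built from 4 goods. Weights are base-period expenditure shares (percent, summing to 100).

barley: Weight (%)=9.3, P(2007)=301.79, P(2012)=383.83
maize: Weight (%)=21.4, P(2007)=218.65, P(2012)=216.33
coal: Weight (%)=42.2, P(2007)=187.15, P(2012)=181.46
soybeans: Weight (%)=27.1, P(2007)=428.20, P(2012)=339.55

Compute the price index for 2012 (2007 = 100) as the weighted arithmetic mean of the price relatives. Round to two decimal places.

95.41

barley: 9.3 × (383.83/301.79) = 9.3 × 1.271845 = 11.8282
maize: 21.4 × (216.33/218.65) = 21.4 × 0.989389 = 21.1729
coal: 42.2 × (181.46/187.15) = 42.2 × 0.969597 = 40.9170
soybeans: 27.1 × (339.55/428.20) = 27.1 × 0.792971 = 21.4895
Index = Σ wᵢ·(p₁ᵢ/p₀ᵢ) = 11.8282 + 21.1729 + 40.9170 + 21.4895 = 95.4076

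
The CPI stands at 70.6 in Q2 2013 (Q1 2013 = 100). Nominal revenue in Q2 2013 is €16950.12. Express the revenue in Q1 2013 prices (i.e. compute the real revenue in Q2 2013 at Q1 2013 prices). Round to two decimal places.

24008.67

Real = Nominal ÷ (Index/100) = 16950.12 ÷ (70.6/100)
     = 16950.12 ÷ 0.706 = 24008.6686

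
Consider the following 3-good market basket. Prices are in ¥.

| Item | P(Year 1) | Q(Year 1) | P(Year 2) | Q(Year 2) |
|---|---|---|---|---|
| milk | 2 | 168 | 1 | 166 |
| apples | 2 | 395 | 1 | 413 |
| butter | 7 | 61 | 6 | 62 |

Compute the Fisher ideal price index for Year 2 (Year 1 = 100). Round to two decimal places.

59.78

Laspeyres component (base-period weights):
ΣP(Year 2)Q(Year 1) = 1×168 + 1×395 + 6×61 = 168 + 395 + 366 = 929
ΣP(Year 1)Q(Year 1) = 2×168 + 2×395 + 7×61 = 336 + 790 + 427 = 1553
L = 929 / 1553 × 100 = 59.8197
Paasche component (current-period weights):
ΣP(Year 2)Q(Year 2) = 1×166 + 1×413 + 6×62 = 166 + 413 + 372 = 951
ΣP(Year 1)Q(Year 2) = 2×166 + 2×413 + 7×62 = 332 + 826 + 434 = 1592
P = 951 / 1592 × 100 = 59.7362
Fisher = √(L × P) = √(59.8197 × 59.7362) = 59.7779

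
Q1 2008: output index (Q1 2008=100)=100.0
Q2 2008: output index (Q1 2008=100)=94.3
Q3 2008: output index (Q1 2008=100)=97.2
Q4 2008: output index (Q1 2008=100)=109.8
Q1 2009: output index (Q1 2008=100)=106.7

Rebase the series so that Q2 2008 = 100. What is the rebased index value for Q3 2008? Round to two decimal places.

Rebased(Q3 2008) = 97.2 / 94.3 × 100 = 103.0753

103.08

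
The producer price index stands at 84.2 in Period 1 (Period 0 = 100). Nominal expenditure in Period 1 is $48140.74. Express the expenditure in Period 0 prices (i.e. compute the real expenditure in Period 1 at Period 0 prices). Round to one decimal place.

57174.3

Real = Nominal ÷ (Index/100) = 48140.74 ÷ (84.2/100)
     = 48140.74 ÷ 0.842 = 57174.2755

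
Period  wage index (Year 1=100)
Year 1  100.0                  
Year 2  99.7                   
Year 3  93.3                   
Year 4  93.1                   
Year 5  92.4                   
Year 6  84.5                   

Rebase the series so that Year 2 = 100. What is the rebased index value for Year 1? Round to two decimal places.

Rebased(Year 1) = 100.0 / 99.7 × 100 = 100.3009

100.30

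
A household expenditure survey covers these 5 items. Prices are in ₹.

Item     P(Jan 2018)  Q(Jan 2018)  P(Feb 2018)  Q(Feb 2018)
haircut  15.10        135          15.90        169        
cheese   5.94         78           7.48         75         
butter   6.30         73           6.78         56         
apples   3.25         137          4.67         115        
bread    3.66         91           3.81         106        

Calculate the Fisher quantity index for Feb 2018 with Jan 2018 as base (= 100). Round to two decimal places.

Laspeyres component (base-period weights):
ΣP(Jan 2018)Q(Feb 2018) = 15.10×169 + 5.94×75 + 6.30×56 + 3.25×115 + 3.66×106 = 2551.9 + 445.5 + 352.8 + 373.75 + 387.96 = 4111.91
ΣP(Jan 2018)Q(Jan 2018) = 15.10×135 + 5.94×78 + 6.30×73 + 3.25×137 + 3.66×91 = 2038.5 + 463.32 + 459.9 + 445.25 + 333.06 = 3740.03
L = 4111.91 / 3740.03 × 100 = 109.9432
Paasche component (current-period weights):
ΣP(Feb 2018)Q(Feb 2018) = 15.90×169 + 7.48×75 + 6.78×56 + 4.67×115 + 3.81×106 = 2687.1 + 561 + 379.68 + 537.05 + 403.86 = 4568.69
ΣP(Feb 2018)Q(Jan 2018) = 15.90×135 + 7.48×78 + 6.78×73 + 4.67×137 + 3.81×91 = 2146.5 + 583.44 + 494.94 + 639.79 + 346.71 = 4211.38
P = 4568.69 / 4211.38 × 100 = 108.4844
Fisher = √(L × P) = √(109.9432 × 108.4844) = 109.2114

109.21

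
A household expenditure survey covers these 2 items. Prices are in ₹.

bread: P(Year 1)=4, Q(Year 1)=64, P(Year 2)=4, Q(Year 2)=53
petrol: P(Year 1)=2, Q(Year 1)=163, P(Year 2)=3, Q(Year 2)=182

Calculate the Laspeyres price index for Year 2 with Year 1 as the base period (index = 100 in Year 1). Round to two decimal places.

128.01

Laspeyres price index uses base-period quantities as weights.
ΣP(Year 2)·Q(Year 1) = 4×64 + 3×163 = 256 + 489 = 745
ΣP(Year 1)·Q(Year 1) = 4×64 + 2×163 = 256 + 326 = 582
Index = 745 / 582 × 100 = 128.0069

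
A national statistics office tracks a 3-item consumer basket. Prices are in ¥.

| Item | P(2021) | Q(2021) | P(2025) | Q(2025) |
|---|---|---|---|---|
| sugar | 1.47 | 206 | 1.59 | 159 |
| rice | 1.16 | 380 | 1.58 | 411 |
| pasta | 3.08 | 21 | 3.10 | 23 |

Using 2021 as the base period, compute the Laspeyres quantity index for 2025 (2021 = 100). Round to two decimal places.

Laspeyres quantity index uses base-period prices as weights.
ΣP(2021)·Q(2025) = 1.47×159 + 1.16×411 + 3.08×23 = 233.73 + 476.76 + 70.84 = 781.33
ΣP(2021)·Q(2021) = 1.47×206 + 1.16×380 + 3.08×21 = 302.82 + 440.8 + 64.68 = 808.3
Index = 781.33 / 808.3 × 100 = 96.6634

96.66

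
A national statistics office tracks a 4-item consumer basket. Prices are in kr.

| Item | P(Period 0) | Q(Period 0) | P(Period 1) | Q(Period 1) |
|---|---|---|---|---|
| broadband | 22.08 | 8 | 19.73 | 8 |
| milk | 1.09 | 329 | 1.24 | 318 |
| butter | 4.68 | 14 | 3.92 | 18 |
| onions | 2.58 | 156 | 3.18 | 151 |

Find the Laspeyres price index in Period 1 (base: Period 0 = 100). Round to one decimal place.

Laspeyres price index uses base-period quantities as weights.
ΣP(Period 1)·Q(Period 0) = 19.73×8 + 1.24×329 + 3.92×14 + 3.18×156 = 157.84 + 407.96 + 54.88 + 496.08 = 1116.76
ΣP(Period 0)·Q(Period 0) = 22.08×8 + 1.09×329 + 4.68×14 + 2.58×156 = 176.64 + 358.61 + 65.52 + 402.48 = 1003.25
Index = 1116.76 / 1003.25 × 100 = 111.3142

111.3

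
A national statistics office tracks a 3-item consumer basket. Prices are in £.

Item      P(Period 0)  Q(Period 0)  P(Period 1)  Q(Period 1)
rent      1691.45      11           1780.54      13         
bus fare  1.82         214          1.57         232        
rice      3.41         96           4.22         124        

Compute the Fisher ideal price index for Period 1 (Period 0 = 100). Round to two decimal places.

Laspeyres component (base-period weights):
ΣP(Period 1)Q(Period 0) = 1780.54×11 + 1.57×214 + 4.22×96 = 19585.94 + 335.98 + 405.12 = 20327.04
ΣP(Period 0)Q(Period 0) = 1691.45×11 + 1.82×214 + 3.41×96 = 18605.95 + 389.48 + 327.36 = 19322.79
L = 20327.04 / 19322.79 × 100 = 105.1972
Paasche component (current-period weights):
ΣP(Period 1)Q(Period 1) = 1780.54×13 + 1.57×232 + 4.22×124 = 23147.02 + 364.24 + 523.28 = 24034.54
ΣP(Period 0)Q(Period 1) = 1691.45×13 + 1.82×232 + 3.41×124 = 21988.85 + 422.24 + 422.84 = 22833.93
P = 24034.54 / 22833.93 × 100 = 105.2580
Fisher = √(L × P) = √(105.1972 × 105.2580) = 105.2276

105.23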